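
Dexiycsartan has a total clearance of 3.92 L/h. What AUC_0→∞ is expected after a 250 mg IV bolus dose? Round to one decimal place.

AUC_0→∞ = Dose_iv / CL
        = 250 / 3.92 = 63.7755 mg/L·h

AUC = 63.8 mg/L·h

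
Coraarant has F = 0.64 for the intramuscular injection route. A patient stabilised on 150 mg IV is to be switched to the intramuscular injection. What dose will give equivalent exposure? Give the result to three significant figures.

For equal systemic exposure: F × D_ev = D_iv
D_ev = D_iv / F = 150 / 0.64 = 234.375 mg

D_intramuscular = 234 mg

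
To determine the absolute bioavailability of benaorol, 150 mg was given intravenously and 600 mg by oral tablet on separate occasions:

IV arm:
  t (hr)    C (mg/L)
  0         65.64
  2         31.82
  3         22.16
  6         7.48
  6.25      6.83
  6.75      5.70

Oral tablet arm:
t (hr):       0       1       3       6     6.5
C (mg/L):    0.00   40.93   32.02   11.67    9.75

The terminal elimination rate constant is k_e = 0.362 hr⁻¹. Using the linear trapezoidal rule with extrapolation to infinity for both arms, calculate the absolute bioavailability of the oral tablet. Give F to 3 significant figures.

F = 0.252

Trapezoidal AUC_0→6.75 (IV):
  [0→2]: (65.64+31.82)/2 × 2 = 97.46
  [2→3]: (31.82+22.16)/2 × 1 = 26.99
  [3→6]: (22.16+7.48)/2 × 3 = 44.46
  [6→6.25]: (7.48+6.83)/2 × 0.25 = 1.78875
  [6.25→6.75]: (6.83+5.70)/2 × 0.5 = 3.1325
  Sum = 173.83125 mg/L·hr
IV tail: 5.70/0.362 = 15.746; AUC_iv,0→∞ = 173.83125 + 15.746 = 189.57725 mg/L·hr
Trapezoidal AUC_0→6.5 (oral tablet):
  [0→1]: (0.00+40.93)/2 × 1 = 20.465
  [1→3]: (40.93+32.02)/2 × 2 = 72.95
  [3→6]: (32.02+11.67)/2 × 3 = 65.535
  [6→6.5]: (11.67+9.75)/2 × 0.5 = 5.355
  Sum = 164.305 mg/L·hr
oral tablet tail: 9.75/0.362 = 26.934; AUC_ev,0→∞ = 164.305 + 26.934 = 191.239 mg/L·hr
F = (AUC_ev/D_ev)/(AUC_iv/D_iv) = (191.239/600)/(189.57725/150) = 0.318732/1.26385 = 0.2522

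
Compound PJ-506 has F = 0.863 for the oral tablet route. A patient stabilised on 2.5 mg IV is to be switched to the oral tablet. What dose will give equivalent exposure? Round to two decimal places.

D_oral = 2.90 mg

For equal systemic exposure: F × D_ev = D_iv
D_ev = D_iv / F = 2.5 / 0.863 = 2.89687 mg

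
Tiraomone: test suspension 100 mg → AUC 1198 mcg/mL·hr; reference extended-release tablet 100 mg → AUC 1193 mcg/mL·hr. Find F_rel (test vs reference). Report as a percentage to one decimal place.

F_rel = 100.4%

F_rel = (AUC_test/D_test) / (AUC_ref/D_ref)
      = (1198/100) / (1193/100)
      = 11.98 / 11.93 = 1.0042 = 100.42%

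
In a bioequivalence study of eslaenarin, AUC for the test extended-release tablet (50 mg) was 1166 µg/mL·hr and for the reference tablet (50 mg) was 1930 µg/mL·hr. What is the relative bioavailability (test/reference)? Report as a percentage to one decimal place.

F_rel = 60.4%

F_rel = (AUC_test/D_test) / (AUC_ref/D_ref)
      = (1166/50) / (1930/50)
      = 23.32 / 38.6 = 0.6041 = 60.41%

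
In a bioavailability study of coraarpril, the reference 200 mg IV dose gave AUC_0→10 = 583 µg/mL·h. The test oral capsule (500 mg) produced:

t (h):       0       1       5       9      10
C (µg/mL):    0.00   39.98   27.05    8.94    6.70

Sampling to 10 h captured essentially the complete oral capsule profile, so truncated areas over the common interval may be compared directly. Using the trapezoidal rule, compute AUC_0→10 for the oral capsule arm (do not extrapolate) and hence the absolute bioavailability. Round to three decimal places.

Trapezoidal AUC_0→10 (oral capsule):
  [0→1]: (0.00+39.98)/2 × 1 = 19.99
  [1→5]: (39.98+27.05)/2 × 4 = 134.06
  [5→9]: (27.05+8.94)/2 × 4 = 71.98
  [9→10]: (8.94+6.70)/2 × 1 = 7.82
  Sum = 233.85 µg/mL·h
F = (AUC_ev/D_ev)/(AUC_iv/D_iv) = (233.85/500)/(583/200) = 0.4677/2.915 = 0.1604

F = 0.160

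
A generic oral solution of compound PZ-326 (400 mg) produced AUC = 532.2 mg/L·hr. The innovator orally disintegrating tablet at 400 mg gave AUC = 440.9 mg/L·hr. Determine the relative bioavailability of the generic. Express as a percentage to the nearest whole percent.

F_rel = (AUC_test/D_test) / (AUC_ref/D_ref)
      = (532.2/400) / (440.9/400)
      = 1.3305 / 1.10225 = 1.2071 = 120.71%

F_rel = 121%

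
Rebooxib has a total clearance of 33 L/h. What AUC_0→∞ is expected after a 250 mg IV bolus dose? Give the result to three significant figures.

AUC_0→∞ = Dose_iv / CL
        = 250 / 33 = 7.57576 mg/L·h

AUC = 7.58 mg/L·h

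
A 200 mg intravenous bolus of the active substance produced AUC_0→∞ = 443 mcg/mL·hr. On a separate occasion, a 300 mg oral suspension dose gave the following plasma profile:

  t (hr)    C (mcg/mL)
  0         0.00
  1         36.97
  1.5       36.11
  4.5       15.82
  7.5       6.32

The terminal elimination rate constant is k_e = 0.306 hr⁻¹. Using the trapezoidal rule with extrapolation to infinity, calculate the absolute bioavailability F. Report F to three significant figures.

F = 0.254

Trapezoidal AUC_0→7.5 (oral suspension):
  [0→1]: (0.00+36.97)/2 × 1 = 18.485
  [1→1.5]: (36.97+36.11)/2 × 0.5 = 18.27
  [1.5→4.5]: (36.11+15.82)/2 × 3 = 77.895
  [4.5→7.5]: (15.82+6.32)/2 × 3 = 33.21
  Sum = 147.86 mcg/mL·hr
Tail: C_last/k_e = 6.32/0.306 = 20.654
AUC_0→∞ (oral suspension) = 147.86 + 20.654 = 168.514 mcg/mL·hr
F = (AUC_ev/D_ev)/(AUC_iv/D_iv) = (168.514/300)/(443/200) = 0.561713/2.215 = 0.2536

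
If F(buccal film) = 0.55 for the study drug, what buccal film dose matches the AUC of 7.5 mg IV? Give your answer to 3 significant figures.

D_buccal = 13.6 mg

For equal systemic exposure: F × D_ev = D_iv
D_ev = D_iv / F = 7.5 / 0.55 = 13.6364 mg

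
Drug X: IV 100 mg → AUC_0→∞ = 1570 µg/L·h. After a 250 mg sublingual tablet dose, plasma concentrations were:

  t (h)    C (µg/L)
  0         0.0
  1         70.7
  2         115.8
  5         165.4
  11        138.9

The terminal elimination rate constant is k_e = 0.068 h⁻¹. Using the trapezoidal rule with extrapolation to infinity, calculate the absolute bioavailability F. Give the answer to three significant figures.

F = 0.893

Trapezoidal AUC_0→11 (sublingual tablet):
  [0→1]: (0.0+70.7)/2 × 1 = 35.35
  [1→2]: (70.7+115.8)/2 × 1 = 93.25
  [2→5]: (115.8+165.4)/2 × 3 = 421.8
  [5→11]: (165.4+138.9)/2 × 6 = 912.9
  Sum = 1463.3 µg/L·h
Tail: C_last/k_e = 138.9/0.068 = 2042.647
AUC_0→∞ (sublingual tablet) = 1463.3 + 2042.647 = 3505.947 µg/L·h
F = (AUC_ev/D_ev)/(AUC_iv/D_iv) = (3505.947/250)/(1570/100) = 14.023788/15.7 = 0.8932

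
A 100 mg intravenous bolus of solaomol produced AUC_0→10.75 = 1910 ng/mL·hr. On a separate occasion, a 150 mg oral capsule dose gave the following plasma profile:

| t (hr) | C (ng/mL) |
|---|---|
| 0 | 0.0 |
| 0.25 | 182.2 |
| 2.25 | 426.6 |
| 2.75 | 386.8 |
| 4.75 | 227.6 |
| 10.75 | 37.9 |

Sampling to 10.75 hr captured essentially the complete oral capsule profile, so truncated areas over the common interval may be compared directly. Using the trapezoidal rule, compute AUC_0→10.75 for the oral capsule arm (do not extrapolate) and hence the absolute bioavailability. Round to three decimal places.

F = 0.784

Trapezoidal AUC_0→10.75 (oral capsule):
  [0→0.25]: (0.0+182.2)/2 × 0.25 = 22.775
  [0.25→2.25]: (182.2+426.6)/2 × 2 = 608.8
  [2.25→2.75]: (426.6+386.8)/2 × 0.5 = 203.35
  [2.75→4.75]: (386.8+227.6)/2 × 2 = 614.4
  [4.75→10.75]: (227.6+37.9)/2 × 6 = 796.5
  Sum = 2245.825 ng/mL·hr
F = (AUC_ev/D_ev)/(AUC_iv/D_iv) = (2245.825/150)/(1910/100) = 14.9722/19.1 = 0.7839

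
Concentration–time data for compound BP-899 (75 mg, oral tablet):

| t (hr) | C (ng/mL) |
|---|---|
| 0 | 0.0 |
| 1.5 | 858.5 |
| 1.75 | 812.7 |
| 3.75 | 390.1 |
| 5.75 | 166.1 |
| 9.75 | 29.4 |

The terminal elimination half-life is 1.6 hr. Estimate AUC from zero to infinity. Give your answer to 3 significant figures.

AUC = 3070 ng/mL·hr

Trapezoidal AUC_0→9.75:
  [0→1.5]: (0.0+858.5)/2 × 1.5 = 643.875
  [1.5→1.75]: (858.5+812.7)/2 × 0.25 = 208.9
  [1.75→3.75]: (812.7+390.1)/2 × 2 = 1202.8
  [3.75→5.75]: (390.1+166.1)/2 × 2 = 556.2
  [5.75→9.75]: (166.1+29.4)/2 × 4 = 391.0
  Sum = 3002.775 ng/mL·hr
k_e = ln2 / t½ = 0.693147 / 1.6 = 0.4332 hr^-1
Extrapolated tail: C_last / k_e = 29.4 / 0.4332 = 67.867
AUC_0→∞ = 3002.775 + 67.867 = 3070.642 ng/mL·hr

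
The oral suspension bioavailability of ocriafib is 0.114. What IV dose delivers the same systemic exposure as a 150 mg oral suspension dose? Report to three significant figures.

D_iv = 17.1 mg

Systemic exposure from an extravascular dose = F × D_ev, so the equivalent IV dose is F × D_ev.
D_iv = F × D_ev = 0.114 × 150 = 17.1 mg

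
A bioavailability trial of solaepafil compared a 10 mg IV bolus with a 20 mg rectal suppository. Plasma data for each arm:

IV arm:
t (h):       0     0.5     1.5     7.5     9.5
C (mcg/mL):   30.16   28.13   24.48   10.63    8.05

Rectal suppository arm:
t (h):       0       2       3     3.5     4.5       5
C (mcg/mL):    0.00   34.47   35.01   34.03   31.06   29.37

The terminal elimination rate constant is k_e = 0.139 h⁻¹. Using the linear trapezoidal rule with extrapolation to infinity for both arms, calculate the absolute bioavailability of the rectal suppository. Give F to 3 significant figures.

F = 0.775

Trapezoidal AUC_0→9.5 (IV):
  [0→0.5]: (30.16+28.13)/2 × 0.5 = 14.5725
  [0.5→1.5]: (28.13+24.48)/2 × 1 = 26.305
  [1.5→7.5]: (24.48+10.63)/2 × 6 = 105.33
  [7.5→9.5]: (10.63+8.05)/2 × 2 = 18.68
  Sum = 164.8875 mcg/mL·h
IV tail: 8.05/0.139 = 57.914; AUC_iv,0→∞ = 164.8875 + 57.914 = 222.8015 mcg/mL·h
Trapezoidal AUC_0→5 (rectal suppository):
  [0→2]: (0.00+34.47)/2 × 2 = 34.47
  [2→3]: (34.47+35.01)/2 × 1 = 34.74
  [3→3.5]: (35.01+34.03)/2 × 0.5 = 17.26
  [3.5→4.5]: (34.03+31.06)/2 × 1 = 32.545
  [4.5→5]: (31.06+29.37)/2 × 0.5 = 15.1075
  Sum = 134.1225 mcg/mL·h
rectal suppository tail: 29.37/0.139 = 211.295; AUC_ev,0→∞ = 134.1225 + 211.295 = 345.4175 mcg/mL·h
F = (AUC_ev/D_ev)/(AUC_iv/D_iv) = (345.4175/20)/(222.8015/10) = 17.270875/22.28015 = 0.7752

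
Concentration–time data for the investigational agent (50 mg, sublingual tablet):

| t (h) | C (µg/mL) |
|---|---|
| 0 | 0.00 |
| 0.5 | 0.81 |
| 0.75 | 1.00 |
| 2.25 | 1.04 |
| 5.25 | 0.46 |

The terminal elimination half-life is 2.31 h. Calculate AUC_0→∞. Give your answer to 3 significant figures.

Trapezoidal AUC_0→5.25:
  [0→0.5]: (0.00+0.81)/2 × 0.5 = 0.2025
  [0.5→0.75]: (0.81+1.00)/2 × 0.25 = 0.22625
  [0.75→2.25]: (1.00+1.04)/2 × 1.5 = 1.53
  [2.25→5.25]: (1.04+0.46)/2 × 3 = 2.25
  Sum = 4.20875 µg/mL·h
k_e = ln2 / t½ = 0.693147 / 2.31 = 0.3001 h^-1
Extrapolated tail: C_last / k_e = 0.46 / 0.3001 = 1.533
AUC_0→∞ = 4.20875 + 1.533 = 5.74175 µg/mL·h

AUC = 5.74 µg/mL·h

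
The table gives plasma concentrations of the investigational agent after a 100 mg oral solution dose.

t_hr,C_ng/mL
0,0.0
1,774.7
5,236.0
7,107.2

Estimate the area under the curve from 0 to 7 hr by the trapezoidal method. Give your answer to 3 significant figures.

Trapezoidal AUC_0→7:
  [0→1]: (0.0+774.7)/2 × 1 = 387.35
  [1→5]: (774.7+236.0)/2 × 4 = 2021.4
  [5→7]: (236.0+107.2)/2 × 2 = 343.2
  Sum = 2751.95 ng/mL·hr

AUC = 2750 ng/mL·hr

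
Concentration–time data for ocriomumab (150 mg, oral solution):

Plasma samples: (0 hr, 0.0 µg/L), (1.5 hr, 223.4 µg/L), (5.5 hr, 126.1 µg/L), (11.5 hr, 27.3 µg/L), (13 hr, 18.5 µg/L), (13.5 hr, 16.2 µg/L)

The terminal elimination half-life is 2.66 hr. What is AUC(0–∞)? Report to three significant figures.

AUC = 1430 µg/L·hr

Trapezoidal AUC_0→13.5:
  [0→1.5]: (0.0+223.4)/2 × 1.5 = 167.55
  [1.5→5.5]: (223.4+126.1)/2 × 4 = 699.0
  [5.5→11.5]: (126.1+27.3)/2 × 6 = 460.2
  [11.5→13]: (27.3+18.5)/2 × 1.5 = 34.35
  [13→13.5]: (18.5+16.2)/2 × 0.5 = 8.675
  Sum = 1369.775 µg/L·hr
k_e = ln2 / t½ = 0.693147 / 2.66 = 0.2606 hr^-1
Extrapolated tail: C_last / k_e = 16.2 / 0.2606 = 62.164
AUC_0→∞ = 1369.775 + 62.164 = 1431.939 µg/L·hr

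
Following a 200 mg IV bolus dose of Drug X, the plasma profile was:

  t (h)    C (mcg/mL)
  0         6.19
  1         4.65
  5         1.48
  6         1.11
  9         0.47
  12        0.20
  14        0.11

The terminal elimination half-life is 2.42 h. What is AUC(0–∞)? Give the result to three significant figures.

Trapezoidal AUC_0→14:
  [0→1]: (6.19+4.65)/2 × 1 = 5.42
  [1→5]: (4.65+1.48)/2 × 4 = 12.26
  [5→6]: (1.48+1.11)/2 × 1 = 1.295
  [6→9]: (1.11+0.47)/2 × 3 = 2.37
  [9→12]: (0.47+0.20)/2 × 3 = 1.005
  [12→14]: (0.20+0.11)/2 × 2 = 0.31
  Sum = 22.66 mcg/mL·h
k_e = ln2 / t½ = 0.693147 / 2.42 = 0.2864 h^-1
Extrapolated tail: C_last / k_e = 0.11 / 0.2864 = 0.384
AUC_0→∞ = 22.66 + 0.384 = 23.044 mcg/mL·h

AUC = 23.0 mcg/mL·h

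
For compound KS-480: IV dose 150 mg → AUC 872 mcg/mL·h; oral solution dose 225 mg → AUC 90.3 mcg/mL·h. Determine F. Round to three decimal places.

F = (AUC_ev / D_ev) / (AUC_iv / D_iv)
  = (90.3/225) / (872/150)
  = 0.401333 / 5.81333 = 0.0690

F = 0.069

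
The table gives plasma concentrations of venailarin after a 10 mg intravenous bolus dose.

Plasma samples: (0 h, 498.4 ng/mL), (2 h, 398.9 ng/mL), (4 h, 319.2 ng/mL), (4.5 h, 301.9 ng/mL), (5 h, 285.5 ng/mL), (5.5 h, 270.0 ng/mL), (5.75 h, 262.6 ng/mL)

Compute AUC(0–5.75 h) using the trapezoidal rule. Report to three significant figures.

AUC = 2120 ng/mL·h

Trapezoidal AUC_0→5.75:
  [0→2]: (498.4+398.9)/2 × 2 = 897.3
  [2→4]: (398.9+319.2)/2 × 2 = 718.1
  [4→4.5]: (319.2+301.9)/2 × 0.5 = 155.275
  [4.5→5]: (301.9+285.5)/2 × 0.5 = 146.85
  [5→5.5]: (285.5+270.0)/2 × 0.5 = 138.875
  [5.5→5.75]: (270.0+262.6)/2 × 0.25 = 66.575
  Sum = 2122.975 ng/mL·h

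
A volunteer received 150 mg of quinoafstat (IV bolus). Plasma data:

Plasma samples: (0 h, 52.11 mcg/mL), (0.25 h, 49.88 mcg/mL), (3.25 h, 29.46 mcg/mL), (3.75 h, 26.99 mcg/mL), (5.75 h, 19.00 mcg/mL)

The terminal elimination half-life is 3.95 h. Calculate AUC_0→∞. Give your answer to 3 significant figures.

AUC = 300 mcg/mL·h

Trapezoidal AUC_0→5.75:
  [0→0.25]: (52.11+49.88)/2 × 0.25 = 12.74875
  [0.25→3.25]: (49.88+29.46)/2 × 3 = 119.01
  [3.25→3.75]: (29.46+26.99)/2 × 0.5 = 14.1125
  [3.75→5.75]: (26.99+19.00)/2 × 2 = 45.99
  Sum = 191.86125 mcg/mL·h
k_e = ln2 / t½ = 0.693147 / 3.95 = 0.1755 h^-1
Extrapolated tail: C_last / k_e = 19.00 / 0.1755 = 108.262
AUC_0→∞ = 191.86125 + 108.262 = 300.12325 mcg/mL·h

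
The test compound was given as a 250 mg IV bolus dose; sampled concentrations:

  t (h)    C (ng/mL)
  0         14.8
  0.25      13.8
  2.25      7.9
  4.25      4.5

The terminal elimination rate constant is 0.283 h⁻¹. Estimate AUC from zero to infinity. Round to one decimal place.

AUC = 53.6 ng/mL·h

Trapezoidal AUC_0→4.25:
  [0→0.25]: (14.8+13.8)/2 × 0.25 = 3.575
  [0.25→2.25]: (13.8+7.9)/2 × 2 = 21.7
  [2.25→4.25]: (7.9+4.5)/2 × 2 = 12.4
  Sum = 37.675 ng/mL·h
Extrapolated tail: C_last / k_e = 4.5 / 0.283 = 15.901
AUC_0→∞ = 37.675 + 15.901 = 53.576 ng/mL·h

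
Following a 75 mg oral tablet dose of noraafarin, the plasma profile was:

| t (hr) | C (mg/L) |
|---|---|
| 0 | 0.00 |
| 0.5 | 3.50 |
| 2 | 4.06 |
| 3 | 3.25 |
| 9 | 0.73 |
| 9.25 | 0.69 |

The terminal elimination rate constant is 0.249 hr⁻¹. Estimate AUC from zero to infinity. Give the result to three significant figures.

AUC = 25.1 mg/L·hr

Trapezoidal AUC_0→9.25:
  [0→0.5]: (0.00+3.50)/2 × 0.5 = 0.875
  [0.5→2]: (3.50+4.06)/2 × 1.5 = 5.67
  [2→3]: (4.06+3.25)/2 × 1 = 3.655
  [3→9]: (3.25+0.73)/2 × 6 = 11.94
  [9→9.25]: (0.73+0.69)/2 × 0.25 = 0.1775
  Sum = 22.3175 mg/L·hr
Extrapolated tail: C_last / k_e = 0.69 / 0.249 = 2.771
AUC_0→∞ = 22.3175 + 2.771 = 25.0885 mg/L·hr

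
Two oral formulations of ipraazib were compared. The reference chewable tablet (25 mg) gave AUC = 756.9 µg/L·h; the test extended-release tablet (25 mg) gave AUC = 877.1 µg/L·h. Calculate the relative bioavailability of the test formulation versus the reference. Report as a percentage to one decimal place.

F_rel = 115.9%

F_rel = (AUC_test/D_test) / (AUC_ref/D_ref)
      = (877.1/25) / (756.9/25)
      = 35.084 / 30.276 = 1.1588 = 115.88%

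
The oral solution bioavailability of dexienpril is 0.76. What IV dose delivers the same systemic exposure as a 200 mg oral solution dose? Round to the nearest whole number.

Systemic exposure from an extravascular dose = F × D_ev, so the equivalent IV dose is F × D_ev.
D_iv = F × D_ev = 0.76 × 200 = 152 mg

D_iv = 152 mg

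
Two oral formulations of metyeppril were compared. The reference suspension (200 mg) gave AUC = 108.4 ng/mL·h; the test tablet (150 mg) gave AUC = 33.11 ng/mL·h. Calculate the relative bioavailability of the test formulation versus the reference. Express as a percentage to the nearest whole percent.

F_rel = (AUC_test/D_test) / (AUC_ref/D_ref)
      = (33.11/150) / (108.4/200)
      = 0.220733 / 0.542 = 0.4073 = 40.73%

F_rel = 41%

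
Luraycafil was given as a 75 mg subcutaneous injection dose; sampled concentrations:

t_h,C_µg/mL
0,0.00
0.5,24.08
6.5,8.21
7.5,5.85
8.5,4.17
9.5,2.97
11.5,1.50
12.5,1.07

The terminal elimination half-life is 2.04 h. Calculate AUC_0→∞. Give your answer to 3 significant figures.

Trapezoidal AUC_0→12.5:
  [0→0.5]: (0.00+24.08)/2 × 0.5 = 6.02
  [0.5→6.5]: (24.08+8.21)/2 × 6 = 96.87
  [6.5→7.5]: (8.21+5.85)/2 × 1 = 7.03
  [7.5→8.5]: (5.85+4.17)/2 × 1 = 5.01
  [8.5→9.5]: (4.17+2.97)/2 × 1 = 3.57
  [9.5→11.5]: (2.97+1.50)/2 × 2 = 4.47
  [11.5→12.5]: (1.50+1.07)/2 × 1 = 1.285
  Sum = 124.255 µg/mL·h
k_e = ln2 / t½ = 0.693147 / 2.04 = 0.3398 h^-1
Extrapolated tail: C_last / k_e = 1.07 / 0.3398 = 3.149
AUC_0→∞ = 124.255 + 3.149 = 127.404 µg/mL·h

AUC = 127 µg/mL·h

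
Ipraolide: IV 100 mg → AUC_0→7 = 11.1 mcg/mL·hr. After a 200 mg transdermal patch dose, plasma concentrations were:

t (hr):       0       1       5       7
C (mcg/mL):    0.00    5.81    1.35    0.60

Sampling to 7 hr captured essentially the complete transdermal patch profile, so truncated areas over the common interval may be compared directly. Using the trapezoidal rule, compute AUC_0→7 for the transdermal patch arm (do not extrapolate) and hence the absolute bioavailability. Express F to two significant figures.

F = 0.86

Trapezoidal AUC_0→7 (transdermal patch):
  [0→1]: (0.00+5.81)/2 × 1 = 2.905
  [1→5]: (5.81+1.35)/2 × 4 = 14.32
  [5→7]: (1.35+0.60)/2 × 2 = 1.95
  Sum = 19.175 mcg/mL·hr
F = (AUC_ev/D_ev)/(AUC_iv/D_iv) = (19.175/200)/(11.1/100) = 0.095875/0.111 = 0.8637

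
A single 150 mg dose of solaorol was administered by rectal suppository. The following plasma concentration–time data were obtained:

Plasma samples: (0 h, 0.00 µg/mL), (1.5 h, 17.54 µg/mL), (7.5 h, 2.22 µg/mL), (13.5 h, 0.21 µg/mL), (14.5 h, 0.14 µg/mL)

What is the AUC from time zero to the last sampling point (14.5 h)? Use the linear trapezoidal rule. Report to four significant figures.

Trapezoidal AUC_0→14.5:
  [0→1.5]: (0.00+17.54)/2 × 1.5 = 13.155
  [1.5→7.5]: (17.54+2.22)/2 × 6 = 59.28
  [7.5→13.5]: (2.22+0.21)/2 × 6 = 7.29
  [13.5→14.5]: (0.21+0.14)/2 × 1 = 0.175
  Sum = 79.9 µg/mL·h

AUC = 79.90 µg/mL·h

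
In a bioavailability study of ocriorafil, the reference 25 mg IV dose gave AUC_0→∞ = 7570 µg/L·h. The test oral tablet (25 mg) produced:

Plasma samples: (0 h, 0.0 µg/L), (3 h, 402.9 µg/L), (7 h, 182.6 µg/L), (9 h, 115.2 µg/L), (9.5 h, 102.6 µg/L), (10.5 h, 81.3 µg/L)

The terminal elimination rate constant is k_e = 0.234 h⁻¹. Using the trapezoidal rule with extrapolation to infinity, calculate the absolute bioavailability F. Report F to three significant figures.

Trapezoidal AUC_0→10.5 (oral tablet):
  [0→3]: (0.0+402.9)/2 × 3 = 604.35
  [3→7]: (402.9+182.6)/2 × 4 = 1171.0
  [7→9]: (182.6+115.2)/2 × 2 = 297.8
  [9→9.5]: (115.2+102.6)/2 × 0.5 = 54.45
  [9.5→10.5]: (102.6+81.3)/2 × 1 = 91.95
  Sum = 2219.55 µg/L·h
Tail: C_last/k_e = 81.3/0.234 = 347.436
AUC_0→∞ (oral tablet) = 2219.55 + 347.436 = 2566.986 µg/L·h
F = (AUC_ev/D_ev)/(AUC_iv/D_iv) = (2566.986/25)/(7570/25) = 102.67944/302.8 = 0.3391

F = 0.339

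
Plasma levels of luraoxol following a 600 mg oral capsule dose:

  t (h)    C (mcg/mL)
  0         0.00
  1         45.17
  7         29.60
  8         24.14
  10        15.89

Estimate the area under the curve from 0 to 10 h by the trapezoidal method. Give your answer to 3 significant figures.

Trapezoidal AUC_0→10:
  [0→1]: (0.00+45.17)/2 × 1 = 22.585
  [1→7]: (45.17+29.60)/2 × 6 = 224.31
  [7→8]: (29.60+24.14)/2 × 1 = 26.87
  [8→10]: (24.14+15.89)/2 × 2 = 40.03
  Sum = 313.795 mcg/mL·h

AUC = 314 mcg/mL·h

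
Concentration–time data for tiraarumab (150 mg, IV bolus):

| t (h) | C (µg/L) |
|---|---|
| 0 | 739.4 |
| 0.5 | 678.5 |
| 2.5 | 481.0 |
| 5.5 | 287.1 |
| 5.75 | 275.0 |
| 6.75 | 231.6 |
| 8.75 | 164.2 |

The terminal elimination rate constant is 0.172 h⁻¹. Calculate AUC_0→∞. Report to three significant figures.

Trapezoidal AUC_0→8.75:
  [0→0.5]: (739.4+678.5)/2 × 0.5 = 354.475
  [0.5→2.5]: (678.5+481.0)/2 × 2 = 1159.5
  [2.5→5.5]: (481.0+287.1)/2 × 3 = 1152.15
  [5.5→5.75]: (287.1+275.0)/2 × 0.25 = 70.2625
  [5.75→6.75]: (275.0+231.6)/2 × 1 = 253.3
  [6.75→8.75]: (231.6+164.2)/2 × 2 = 395.8
  Sum = 3385.4875 µg/L·h
Extrapolated tail: C_last / k_e = 164.2 / 0.172 = 954.651
AUC_0→∞ = 3385.4875 + 954.651 = 4340.1385 µg/L·h

AUC = 4340 µg/L·h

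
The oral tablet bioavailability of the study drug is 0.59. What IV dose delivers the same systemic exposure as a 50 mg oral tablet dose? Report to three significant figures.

D_iv = 29.5 mg

Systemic exposure from an extravascular dose = F × D_ev, so the equivalent IV dose is F × D_ev.
D_iv = F × D_ev = 0.59 × 50 = 29.5 mg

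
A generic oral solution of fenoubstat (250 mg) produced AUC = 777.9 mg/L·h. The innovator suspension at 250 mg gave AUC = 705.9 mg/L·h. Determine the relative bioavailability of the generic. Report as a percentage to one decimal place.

F_rel = 110.2%

F_rel = (AUC_test/D_test) / (AUC_ref/D_ref)
      = (777.9/250) / (705.9/250)
      = 3.1116 / 2.8236 = 1.1020 = 110.20%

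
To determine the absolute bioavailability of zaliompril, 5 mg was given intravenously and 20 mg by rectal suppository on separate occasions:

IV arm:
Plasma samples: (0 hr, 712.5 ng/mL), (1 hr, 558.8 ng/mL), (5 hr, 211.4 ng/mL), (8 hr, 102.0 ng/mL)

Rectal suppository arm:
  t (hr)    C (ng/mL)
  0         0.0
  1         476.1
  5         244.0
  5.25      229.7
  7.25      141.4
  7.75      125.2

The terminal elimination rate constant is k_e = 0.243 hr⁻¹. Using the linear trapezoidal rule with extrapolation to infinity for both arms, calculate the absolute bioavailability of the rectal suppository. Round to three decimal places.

F = 0.219

Trapezoidal AUC_0→8 (IV):
  [0→1]: (712.5+558.8)/2 × 1 = 635.65
  [1→5]: (558.8+211.4)/2 × 4 = 1540.4
  [5→8]: (211.4+102.0)/2 × 3 = 470.1
  Sum = 2646.15 ng/mL·hr
IV tail: 102.0/0.243 = 419.753; AUC_iv,0→∞ = 2646.15 + 419.753 = 3065.903 ng/mL·hr
Trapezoidal AUC_0→7.75 (rectal suppository):
  [0→1]: (0.0+476.1)/2 × 1 = 238.05
  [1→5]: (476.1+244.0)/2 × 4 = 1440.2
  [5→5.25]: (244.0+229.7)/2 × 0.25 = 59.2125
  [5.25→7.25]: (229.7+141.4)/2 × 2 = 371.1
  [7.25→7.75]: (141.4+125.2)/2 × 0.5 = 66.65
  Sum = 2175.2125 ng/mL·hr
rectal suppository tail: 125.2/0.243 = 515.226; AUC_ev,0→∞ = 2175.2125 + 515.226 = 2690.4385 ng/mL·hr
F = (AUC_ev/D_ev)/(AUC_iv/D_iv) = (2690.4385/20)/(3065.903/5) = 134.522/613.1806 = 0.2194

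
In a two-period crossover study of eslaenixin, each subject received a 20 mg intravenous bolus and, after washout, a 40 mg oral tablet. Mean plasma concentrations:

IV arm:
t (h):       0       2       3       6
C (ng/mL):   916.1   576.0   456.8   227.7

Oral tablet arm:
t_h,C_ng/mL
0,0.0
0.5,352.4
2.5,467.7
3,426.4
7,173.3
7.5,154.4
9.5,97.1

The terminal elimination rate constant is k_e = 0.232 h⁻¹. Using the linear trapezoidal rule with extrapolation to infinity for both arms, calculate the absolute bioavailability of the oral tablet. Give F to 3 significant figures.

F = 0.384

Trapezoidal AUC_0→6 (IV):
  [0→2]: (916.1+576.0)/2 × 2 = 1492.1
  [2→3]: (576.0+456.8)/2 × 1 = 516.4
  [3→6]: (456.8+227.7)/2 × 3 = 1026.75
  Sum = 3035.25 ng/mL·h
IV tail: 227.7/0.232 = 981.466; AUC_iv,0→∞ = 3035.25 + 981.466 = 4016.716 ng/mL·h
Trapezoidal AUC_0→9.5 (oral tablet):
  [0→0.5]: (0.0+352.4)/2 × 0.5 = 88.1
  [0.5→2.5]: (352.4+467.7)/2 × 2 = 820.1
  [2.5→3]: (467.7+426.4)/2 × 0.5 = 223.525
  [3→7]: (426.4+173.3)/2 × 4 = 1199.4
  [7→7.5]: (173.3+154.4)/2 × 0.5 = 81.925
  [7.5→9.5]: (154.4+97.1)/2 × 2 = 251.5
  Sum = 2664.55 ng/mL·h
oral tablet tail: 97.1/0.232 = 418.534; AUC_ev,0→∞ = 2664.55 + 418.534 = 3083.084 ng/mL·h
F = (AUC_ev/D_ev)/(AUC_iv/D_iv) = (3083.084/40)/(4016.716/20) = 77.0771/200.8358 = 0.3838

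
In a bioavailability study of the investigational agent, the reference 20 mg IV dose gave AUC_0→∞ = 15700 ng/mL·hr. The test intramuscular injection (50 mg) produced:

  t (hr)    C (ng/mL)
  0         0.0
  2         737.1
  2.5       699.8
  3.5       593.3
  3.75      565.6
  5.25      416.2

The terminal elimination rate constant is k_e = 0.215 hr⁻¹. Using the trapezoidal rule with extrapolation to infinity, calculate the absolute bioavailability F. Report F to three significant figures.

Trapezoidal AUC_0→5.25 (intramuscular injection):
  [0→2]: (0.0+737.1)/2 × 2 = 737.1
  [2→2.5]: (737.1+699.8)/2 × 0.5 = 359.225
  [2.5→3.5]: (699.8+593.3)/2 × 1 = 646.55
  [3.5→3.75]: (593.3+565.6)/2 × 0.25 = 144.8625
  [3.75→5.25]: (565.6+416.2)/2 × 1.5 = 736.35
  Sum = 2624.0875 ng/mL·hr
Tail: C_last/k_e = 416.2/0.215 = 1935.814
AUC_0→∞ (intramuscular injection) = 2624.0875 + 1935.814 = 4559.9015 ng/mL·hr
F = (AUC_ev/D_ev)/(AUC_iv/D_iv) = (4559.9015/50)/(15700/20) = 91.19803/785 = 0.1162

F = 0.116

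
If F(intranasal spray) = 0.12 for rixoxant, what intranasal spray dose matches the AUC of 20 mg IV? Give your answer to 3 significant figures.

D_intranasal = 167 mg

For equal systemic exposure: F × D_ev = D_iv
D_ev = D_iv / F = 20 / 0.12 = 166.667 mg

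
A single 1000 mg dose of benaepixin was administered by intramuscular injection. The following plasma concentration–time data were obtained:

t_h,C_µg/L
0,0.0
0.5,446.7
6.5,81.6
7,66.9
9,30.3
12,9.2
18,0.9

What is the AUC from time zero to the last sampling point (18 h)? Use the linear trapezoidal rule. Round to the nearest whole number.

AUC = 1920 µg/L·h

Trapezoidal AUC_0→18:
  [0→0.5]: (0.0+446.7)/2 × 0.5 = 111.675
  [0.5→6.5]: (446.7+81.6)/2 × 6 = 1584.9
  [6.5→7]: (81.6+66.9)/2 × 0.5 = 37.125
  [7→9]: (66.9+30.3)/2 × 2 = 97.2
  [9→12]: (30.3+9.2)/2 × 3 = 59.25
  [12→18]: (9.2+0.9)/2 × 6 = 30.3
  Sum = 1920.45 µg/L·h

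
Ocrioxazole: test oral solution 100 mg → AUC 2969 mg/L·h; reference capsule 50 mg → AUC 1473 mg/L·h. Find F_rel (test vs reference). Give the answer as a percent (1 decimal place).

F_rel = (AUC_test/D_test) / (AUC_ref/D_ref)
      = (2969/100) / (1473/50)
      = 29.69 / 29.46 = 1.0078 = 100.78%

F_rel = 100.8%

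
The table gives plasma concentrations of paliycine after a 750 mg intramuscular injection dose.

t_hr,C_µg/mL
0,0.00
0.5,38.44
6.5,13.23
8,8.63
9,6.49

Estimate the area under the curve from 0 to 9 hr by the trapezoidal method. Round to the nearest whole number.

AUC = 189 µg/mL·hr

Trapezoidal AUC_0→9:
  [0→0.5]: (0.00+38.44)/2 × 0.5 = 9.61
  [0.5→6.5]: (38.44+13.23)/2 × 6 = 155.01
  [6.5→8]: (13.23+8.63)/2 × 1.5 = 16.395
  [8→9]: (8.63+6.49)/2 × 1 = 7.56
  Sum = 188.575 µg/mL·hr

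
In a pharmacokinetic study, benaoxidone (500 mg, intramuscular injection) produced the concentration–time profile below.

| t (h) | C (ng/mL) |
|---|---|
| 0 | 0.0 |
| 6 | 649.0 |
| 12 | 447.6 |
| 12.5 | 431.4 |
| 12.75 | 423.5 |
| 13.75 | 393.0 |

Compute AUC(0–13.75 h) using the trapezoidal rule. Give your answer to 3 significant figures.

Trapezoidal AUC_0→13.75:
  [0→6]: (0.0+649.0)/2 × 6 = 1947.0
  [6→12]: (649.0+447.6)/2 × 6 = 3289.8
  [12→12.5]: (447.6+431.4)/2 × 0.5 = 219.75
  [12.5→12.75]: (431.4+423.5)/2 × 0.25 = 106.8625
  [12.75→13.75]: (423.5+393.0)/2 × 1 = 408.25
  Sum = 5971.6625 ng/mL·h

AUC = 5970 ng/mL·h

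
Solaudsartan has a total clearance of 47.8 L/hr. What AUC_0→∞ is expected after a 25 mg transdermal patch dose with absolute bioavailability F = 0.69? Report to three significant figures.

AUC_0→∞ = F × Dose / CL
        = 0.69 × 25 / 47.8 = 0.360879 mg/L·hr

AUC = 0.361 mg/L·hr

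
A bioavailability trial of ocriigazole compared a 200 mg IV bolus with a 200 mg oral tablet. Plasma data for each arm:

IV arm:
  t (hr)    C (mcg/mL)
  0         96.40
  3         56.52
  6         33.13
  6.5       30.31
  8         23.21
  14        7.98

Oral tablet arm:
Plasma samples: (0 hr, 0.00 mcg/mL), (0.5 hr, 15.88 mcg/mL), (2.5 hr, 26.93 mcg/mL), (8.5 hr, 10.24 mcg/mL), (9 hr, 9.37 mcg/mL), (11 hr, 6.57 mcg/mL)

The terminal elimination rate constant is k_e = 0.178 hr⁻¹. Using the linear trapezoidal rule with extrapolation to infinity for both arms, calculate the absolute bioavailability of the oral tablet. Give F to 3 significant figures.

F = 0.387

Trapezoidal AUC_0→14 (IV):
  [0→3]: (96.40+56.52)/2 × 3 = 229.38
  [3→6]: (56.52+33.13)/2 × 3 = 134.475
  [6→6.5]: (33.13+30.31)/2 × 0.5 = 15.86
  [6.5→8]: (30.31+23.21)/2 × 1.5 = 40.14
  [8→14]: (23.21+7.98)/2 × 6 = 93.57
  Sum = 513.425 mcg/mL·hr
IV tail: 7.98/0.178 = 44.831; AUC_iv,0→∞ = 513.425 + 44.831 = 558.256 mcg/mL·hr
Trapezoidal AUC_0→11 (oral tablet):
  [0→0.5]: (0.00+15.88)/2 × 0.5 = 3.97
  [0.5→2.5]: (15.88+26.93)/2 × 2 = 42.81
  [2.5→8.5]: (26.93+10.24)/2 × 6 = 111.51
  [8.5→9]: (10.24+9.37)/2 × 0.5 = 4.9025
  [9→11]: (9.37+6.57)/2 × 2 = 15.94
  Sum = 179.1325 mcg/mL·hr
oral tablet tail: 6.57/0.178 = 36.910; AUC_ev,0→∞ = 179.1325 + 36.910 = 216.0425 mcg/mL·hr
F = (AUC_ev/D_ev)/(AUC_iv/D_iv) = (216.0425/200)/(558.256/200) = 1.0802125/2.79128 = 0.3870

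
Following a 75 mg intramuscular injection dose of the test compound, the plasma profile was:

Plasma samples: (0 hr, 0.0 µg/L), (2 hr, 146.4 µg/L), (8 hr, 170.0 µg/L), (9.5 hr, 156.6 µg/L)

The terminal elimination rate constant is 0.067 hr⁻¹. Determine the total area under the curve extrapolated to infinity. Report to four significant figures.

AUC = 3678 µg/L·hr

Trapezoidal AUC_0→9.5:
  [0→2]: (0.0+146.4)/2 × 2 = 146.4
  [2→8]: (146.4+170.0)/2 × 6 = 949.2
  [8→9.5]: (170.0+156.6)/2 × 1.5 = 244.95
  Sum = 1340.55 µg/L·hr
Extrapolated tail: C_last / k_e = 156.6 / 0.067 = 2337.313
AUC_0→∞ = 1340.55 + 2337.313 = 3677.863 µg/L·hr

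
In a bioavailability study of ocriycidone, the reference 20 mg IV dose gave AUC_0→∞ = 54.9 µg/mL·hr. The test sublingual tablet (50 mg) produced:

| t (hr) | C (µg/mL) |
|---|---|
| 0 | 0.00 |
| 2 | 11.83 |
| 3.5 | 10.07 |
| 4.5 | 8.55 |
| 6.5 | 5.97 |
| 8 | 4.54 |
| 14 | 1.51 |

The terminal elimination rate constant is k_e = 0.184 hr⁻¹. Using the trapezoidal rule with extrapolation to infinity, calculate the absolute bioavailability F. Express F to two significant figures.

Trapezoidal AUC_0→14 (sublingual tablet):
  [0→2]: (0.00+11.83)/2 × 2 = 11.83
  [2→3.5]: (11.83+10.07)/2 × 1.5 = 16.425
  [3.5→4.5]: (10.07+8.55)/2 × 1 = 9.31
  [4.5→6.5]: (8.55+5.97)/2 × 2 = 14.52
  [6.5→8]: (5.97+4.54)/2 × 1.5 = 7.8825
  [8→14]: (4.54+1.51)/2 × 6 = 18.15
  Sum = 78.1175 µg/mL·hr
Tail: C_last/k_e = 1.51/0.184 = 8.207
AUC_0→∞ (sublingual tablet) = 78.1175 + 8.207 = 86.3245 µg/mL·hr
F = (AUC_ev/D_ev)/(AUC_iv/D_iv) = (86.3245/50)/(54.9/20) = 1.72649/2.745 = 0.6290

F = 0.63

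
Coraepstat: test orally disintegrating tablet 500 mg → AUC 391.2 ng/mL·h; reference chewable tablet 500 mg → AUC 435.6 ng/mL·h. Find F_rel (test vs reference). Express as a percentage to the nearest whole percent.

F_rel = 90%

F_rel = (AUC_test/D_test) / (AUC_ref/D_ref)
      = (391.2/500) / (435.6/500)
      = 0.7824 / 0.8712 = 0.8981 = 89.81%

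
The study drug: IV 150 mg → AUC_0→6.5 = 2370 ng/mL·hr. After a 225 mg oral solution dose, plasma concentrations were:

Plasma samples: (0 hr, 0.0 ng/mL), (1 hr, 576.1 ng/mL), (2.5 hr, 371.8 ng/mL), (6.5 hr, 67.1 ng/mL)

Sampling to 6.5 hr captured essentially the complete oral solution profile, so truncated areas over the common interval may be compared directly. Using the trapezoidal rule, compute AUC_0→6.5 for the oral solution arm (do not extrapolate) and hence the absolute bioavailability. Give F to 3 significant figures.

Trapezoidal AUC_0→6.5 (oral solution):
  [0→1]: (0.0+576.1)/2 × 1 = 288.05
  [1→2.5]: (576.1+371.8)/2 × 1.5 = 710.925
  [2.5→6.5]: (371.8+67.1)/2 × 4 = 877.8
  Sum = 1876.775 ng/mL·hr
F = (AUC_ev/D_ev)/(AUC_iv/D_iv) = (1876.775/225)/(2370/150) = 8.34122/15.8 = 0.5279

F = 0.528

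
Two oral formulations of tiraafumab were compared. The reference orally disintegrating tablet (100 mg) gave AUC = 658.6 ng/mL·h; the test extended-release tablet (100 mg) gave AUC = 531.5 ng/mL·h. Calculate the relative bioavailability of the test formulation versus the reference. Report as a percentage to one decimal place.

F_rel = (AUC_test/D_test) / (AUC_ref/D_ref)
      = (531.5/100) / (658.6/100)
      = 5.315 / 6.586 = 0.8070 = 80.70%

F_rel = 80.7%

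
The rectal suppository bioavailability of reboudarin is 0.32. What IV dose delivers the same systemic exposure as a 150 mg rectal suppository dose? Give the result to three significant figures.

Systemic exposure from an extravascular dose = F × D_ev, so the equivalent IV dose is F × D_ev.
D_iv = F × D_ev = 0.32 × 150 = 48 mg

D_iv = 48.0 mg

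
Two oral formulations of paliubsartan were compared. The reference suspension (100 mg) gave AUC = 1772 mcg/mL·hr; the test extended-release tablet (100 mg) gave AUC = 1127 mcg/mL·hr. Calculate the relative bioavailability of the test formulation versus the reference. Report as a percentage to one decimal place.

F_rel = 63.6%

F_rel = (AUC_test/D_test) / (AUC_ref/D_ref)
      = (1127/100) / (1772/100)
      = 11.27 / 17.72 = 0.6360 = 63.60%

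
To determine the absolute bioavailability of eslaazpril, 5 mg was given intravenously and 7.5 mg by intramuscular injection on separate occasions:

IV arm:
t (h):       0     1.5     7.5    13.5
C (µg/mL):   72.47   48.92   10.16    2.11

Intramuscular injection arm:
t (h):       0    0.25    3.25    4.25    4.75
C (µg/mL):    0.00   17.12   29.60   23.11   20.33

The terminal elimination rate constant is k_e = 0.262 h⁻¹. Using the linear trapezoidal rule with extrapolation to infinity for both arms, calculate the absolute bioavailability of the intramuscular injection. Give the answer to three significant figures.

F = 0.398

Trapezoidal AUC_0→13.5 (IV):
  [0→1.5]: (72.47+48.92)/2 × 1.5 = 91.0425
  [1.5→7.5]: (48.92+10.16)/2 × 6 = 177.24
  [7.5→13.5]: (10.16+2.11)/2 × 6 = 36.81
  Sum = 305.0925 µg/mL·h
IV tail: 2.11/0.262 = 8.053; AUC_iv,0→∞ = 305.0925 + 8.053 = 313.1455 µg/mL·h
Trapezoidal AUC_0→4.75 (intramuscular injection):
  [0→0.25]: (0.00+17.12)/2 × 0.25 = 2.14
  [0.25→3.25]: (17.12+29.60)/2 × 3 = 70.08
  [3.25→4.25]: (29.60+23.11)/2 × 1 = 26.355
  [4.25→4.75]: (23.11+20.33)/2 × 0.5 = 10.86
  Sum = 109.435 µg/mL·h
intramuscular injection tail: 20.33/0.262 = 77.595; AUC_ev,0→∞ = 109.435 + 77.595 = 187.03 µg/mL·h
F = (AUC_ev/D_ev)/(AUC_iv/D_iv) = (187.03/7.5)/(313.1455/5) = 24.9373/62.6291 = 0.3982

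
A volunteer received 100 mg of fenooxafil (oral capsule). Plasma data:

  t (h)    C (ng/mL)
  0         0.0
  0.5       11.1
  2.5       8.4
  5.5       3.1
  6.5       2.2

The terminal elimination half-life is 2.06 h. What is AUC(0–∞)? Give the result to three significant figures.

Trapezoidal AUC_0→6.5:
  [0→0.5]: (0.0+11.1)/2 × 0.5 = 2.775
  [0.5→2.5]: (11.1+8.4)/2 × 2 = 19.5
  [2.5→5.5]: (8.4+3.1)/2 × 3 = 17.25
  [5.5→6.5]: (3.1+2.2)/2 × 1 = 2.65
  Sum = 42.175 ng/mL·h
k_e = ln2 / t½ = 0.693147 / 2.06 = 0.3365 h^-1
Extrapolated tail: C_last / k_e = 2.2 / 0.3365 = 6.538
AUC_0→∞ = 42.175 + 6.538 = 48.713 ng/mL·h

AUC = 48.7 ng/mL·h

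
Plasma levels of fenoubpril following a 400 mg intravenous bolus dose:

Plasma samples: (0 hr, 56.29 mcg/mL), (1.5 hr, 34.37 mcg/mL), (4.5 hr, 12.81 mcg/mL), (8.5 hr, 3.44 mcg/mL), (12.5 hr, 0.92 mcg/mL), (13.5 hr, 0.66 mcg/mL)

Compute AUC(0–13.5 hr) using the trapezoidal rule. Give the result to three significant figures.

Trapezoidal AUC_0→13.5:
  [0→1.5]: (56.29+34.37)/2 × 1.5 = 67.995
  [1.5→4.5]: (34.37+12.81)/2 × 3 = 70.77
  [4.5→8.5]: (12.81+3.44)/2 × 4 = 32.5
  [8.5→12.5]: (3.44+0.92)/2 × 4 = 8.72
  [12.5→13.5]: (0.92+0.66)/2 × 1 = 0.79
  Sum = 180.775 mcg/mL·hr

AUC = 181 mcg/mL·hr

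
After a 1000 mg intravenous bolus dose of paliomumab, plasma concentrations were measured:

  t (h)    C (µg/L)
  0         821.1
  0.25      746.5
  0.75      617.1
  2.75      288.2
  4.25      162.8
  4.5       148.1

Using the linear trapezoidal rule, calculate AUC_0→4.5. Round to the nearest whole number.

AUC = 1819 µg/L·h

Trapezoidal AUC_0→4.5:
  [0→0.25]: (821.1+746.5)/2 × 0.25 = 195.95
  [0.25→0.75]: (746.5+617.1)/2 × 0.5 = 340.9
  [0.75→2.75]: (617.1+288.2)/2 × 2 = 905.3
  [2.75→4.25]: (288.2+162.8)/2 × 1.5 = 338.25
  [4.25→4.5]: (162.8+148.1)/2 × 0.25 = 38.8625
  Sum = 1819.2625 µg/L·h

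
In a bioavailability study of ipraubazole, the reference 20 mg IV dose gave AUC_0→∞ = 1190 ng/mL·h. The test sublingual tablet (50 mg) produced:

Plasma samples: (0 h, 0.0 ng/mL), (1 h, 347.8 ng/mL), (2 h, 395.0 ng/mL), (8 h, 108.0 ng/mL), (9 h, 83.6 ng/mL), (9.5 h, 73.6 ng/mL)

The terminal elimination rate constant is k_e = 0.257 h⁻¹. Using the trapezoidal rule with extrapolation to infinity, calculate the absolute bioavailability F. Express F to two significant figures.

Trapezoidal AUC_0→9.5 (sublingual tablet):
  [0→1]: (0.0+347.8)/2 × 1 = 173.9
  [1→2]: (347.8+395.0)/2 × 1 = 371.4
  [2→8]: (395.0+108.0)/2 × 6 = 1509.0
  [8→9]: (108.0+83.6)/2 × 1 = 95.8
  [9→9.5]: (83.6+73.6)/2 × 0.5 = 39.3
  Sum = 2189.4 ng/mL·h
Tail: C_last/k_e = 73.6/0.257 = 286.381
AUC_0→∞ (sublingual tablet) = 2189.4 + 286.381 = 2475.781 ng/mL·h
F = (AUC_ev/D_ev)/(AUC_iv/D_iv) = (2475.781/50)/(1190/20) = 49.51562/59.5 = 0.8322

F = 0.83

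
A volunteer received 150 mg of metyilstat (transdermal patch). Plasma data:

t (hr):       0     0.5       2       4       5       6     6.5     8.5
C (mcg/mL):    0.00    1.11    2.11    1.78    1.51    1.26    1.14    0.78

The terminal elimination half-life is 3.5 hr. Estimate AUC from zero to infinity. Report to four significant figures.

AUC = 16.07 mcg/mL·hr

Trapezoidal AUC_0→8.5:
  [0→0.5]: (0.00+1.11)/2 × 0.5 = 0.2775
  [0.5→2]: (1.11+2.11)/2 × 1.5 = 2.415
  [2→4]: (2.11+1.78)/2 × 2 = 3.89
  [4→5]: (1.78+1.51)/2 × 1 = 1.645
  [5→6]: (1.51+1.26)/2 × 1 = 1.385
  [6→6.5]: (1.26+1.14)/2 × 0.5 = 0.6
  [6.5→8.5]: (1.14+0.78)/2 × 2 = 1.92
  Sum = 12.1325 mcg/mL·hr
k_e = ln2 / t½ = 0.693147 / 3.5 = 0.1980 hr^-1
Extrapolated tail: C_last / k_e = 0.78 / 0.198 = 3.939
AUC_0→∞ = 12.1325 + 3.939 = 16.0715 mcg/mL·hr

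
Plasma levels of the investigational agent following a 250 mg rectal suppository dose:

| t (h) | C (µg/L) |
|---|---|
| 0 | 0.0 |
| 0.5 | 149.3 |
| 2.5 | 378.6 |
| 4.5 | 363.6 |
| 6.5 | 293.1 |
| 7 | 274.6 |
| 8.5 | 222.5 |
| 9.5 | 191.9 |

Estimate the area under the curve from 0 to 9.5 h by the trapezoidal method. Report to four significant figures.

Trapezoidal AUC_0→9.5:
  [0→0.5]: (0.0+149.3)/2 × 0.5 = 37.325
  [0.5→2.5]: (149.3+378.6)/2 × 2 = 527.9
  [2.5→4.5]: (378.6+363.6)/2 × 2 = 742.2
  [4.5→6.5]: (363.6+293.1)/2 × 2 = 656.7
  [6.5→7]: (293.1+274.6)/2 × 0.5 = 141.925
  [7→8.5]: (274.6+222.5)/2 × 1.5 = 372.825
  [8.5→9.5]: (222.5+191.9)/2 × 1 = 207.2
  Sum = 2686.075 µg/L·h

AUC = 2686 µg/L·h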